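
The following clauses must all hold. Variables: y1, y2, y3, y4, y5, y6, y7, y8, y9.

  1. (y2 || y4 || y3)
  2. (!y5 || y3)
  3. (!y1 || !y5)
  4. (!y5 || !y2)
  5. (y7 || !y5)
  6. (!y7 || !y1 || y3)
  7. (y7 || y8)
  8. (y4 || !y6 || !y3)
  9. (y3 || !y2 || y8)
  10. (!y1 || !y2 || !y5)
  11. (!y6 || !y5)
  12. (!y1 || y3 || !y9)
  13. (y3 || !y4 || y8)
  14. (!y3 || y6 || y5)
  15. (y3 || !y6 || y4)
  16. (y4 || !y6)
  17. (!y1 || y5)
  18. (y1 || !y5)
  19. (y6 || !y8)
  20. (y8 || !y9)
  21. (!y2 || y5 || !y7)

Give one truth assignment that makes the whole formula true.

y1=F, y2=T, y3=F, y4=T, y5=F, y6=T, y7=F, y8=T, y9=F

y9 occurs only negated in the remaining clauses — set y9 = False.
Set y1 = False and propagate.
  then y5 is forced to False.
Set y2 = True and propagate.
  then y7 is forced to False.
  then y8 is forced to True.
  then y6 is forced to True.
  then y4 is forced to True.
y3 is now unconstrained; take y3 = False.
Every clause has at least one true literal under this assignment.
Check each clause:
  1. (y4 || y3 || y2) — y2 is true.
  2. (y3 || !y5) — !y5 is true.
  3. (!y5 || !y1) — !y5 is true.
  4. (!y5 || !y2) — !y5 is true.
  5. (!y5 || y7) — !y5 is true.
  6. (!y1 || !y7 || y3) — !y7 is true.
  7. (y7 || y8) — y8 is true.
  8. (!y3 || y4 || !y6) — y4 is true.
  9. (y8 || !y2 || y3) — y8 is true.
  10. (!y1 || !y2 || !y5) — !y5 is true.
  11. (!y5 || !y6) — !y5 is true.
  12. (!y9 || !y1 || y3) — !y1 is true.
  13. (y3 || !y4 || y8) — y8 is true.
  14. (!y3 || y5 || y6) — !y3 is true.
  15. (!y6 || y3 || y4) — y4 is true.
  16. (y4 || !y6) — y4 is true.
  17. (y5 || !y1) — !y1 is true.
  18. (y1 || !y5) — !y5 is true.
  19. (!y8 || y6) — y6 is true.
  20. (y8 || !y9) — y8 is true.
  21. (!y7 || y5 || !y2) — !y7 is true.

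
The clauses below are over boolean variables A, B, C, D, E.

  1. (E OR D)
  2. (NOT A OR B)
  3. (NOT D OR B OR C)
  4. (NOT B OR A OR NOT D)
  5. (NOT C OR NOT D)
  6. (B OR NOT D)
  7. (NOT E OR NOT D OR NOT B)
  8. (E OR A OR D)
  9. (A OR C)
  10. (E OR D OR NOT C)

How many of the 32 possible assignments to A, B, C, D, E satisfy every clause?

5

The models are:
  A=0 B=0 C=1 D=0 E=1
  A=0 B=1 C=1 D=0 E=1
  A=1 B=1 C=0 D=0 E=1
  A=1 B=1 C=0 D=1 E=0
  A=1 B=1 C=1 D=0 E=1
Count: 5.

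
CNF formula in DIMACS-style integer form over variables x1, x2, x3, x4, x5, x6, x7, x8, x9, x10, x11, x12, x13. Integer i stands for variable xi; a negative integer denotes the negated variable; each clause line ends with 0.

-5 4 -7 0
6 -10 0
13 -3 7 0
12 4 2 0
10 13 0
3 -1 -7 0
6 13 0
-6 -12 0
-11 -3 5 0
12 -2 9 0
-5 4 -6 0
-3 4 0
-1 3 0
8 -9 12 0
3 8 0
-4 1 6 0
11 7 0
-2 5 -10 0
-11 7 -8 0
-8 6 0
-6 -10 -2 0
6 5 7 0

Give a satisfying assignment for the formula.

x1=True, x2=False, x3=True, x4=True, x5=True, x6=True, x7=True, x8=True, x9=False, x10=True, x11=False, x12=False, x13=True

Check each clause:
  1. (x4 || !x5 || !x7) — x4 is true.
  2. (x6 || !x10) — x6 is true.
  3. (x7 || !x3 || x13) — x13 is true.
  4. (x2 || x4 || x12) — x4 is true.
  5. (x13 || x10) — x10 is true.
  6. (x3 || !x1 || !x7) — x3 is true.
  7. (x13 || x6) — x13 is true.
  8. (!x6 || !x12) — !x12 is true.
  9. (!x11 || x5 || !x3) — !x11 is true.
  10. (x12 || x9 || !x2) — !x2 is true.
  11. (x4 || !x6 || !x5) — x4 is true.
  12. (!x3 || x4) — x4 is true.
  13. (x3 || !x1) — x3 is true.
  14. (x12 || !x9 || x8) — x8 is true.
  15. (x3 || x8) — x8 is true.
  16. (x6 || x1 || !x4) — x1 is true.
  17. (x7 || x11) — x7 is true.
  18. (x5 || !x2 || !x10) — x5 is true.
  19. (!x11 || !x8 || x7) — !x11 is true.
  20. (!x8 || x6) — x6 is true.
  21. (!x10 || !x2 || !x6) — !x2 is true.
  22. (x7 || x6 || x5) — x5 is true.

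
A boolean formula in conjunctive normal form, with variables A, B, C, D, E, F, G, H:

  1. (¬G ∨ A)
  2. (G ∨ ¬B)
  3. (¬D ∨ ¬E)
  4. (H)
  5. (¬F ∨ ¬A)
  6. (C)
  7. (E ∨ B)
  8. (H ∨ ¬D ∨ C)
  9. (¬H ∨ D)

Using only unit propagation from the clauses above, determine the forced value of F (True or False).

False

Unit clause (H) sets H = True.
(C) is a unit clause: C = True.
(¬H ∨ D) with H = True leaves only D, so D = True.
In (¬D ∨ ¬E), ¬D is now false; ¬E must hold, so E = False.
In (B ∨ E), E is now false; B must hold, so B = True.
In (¬B ∨ G), ¬B is now false; G must hold, so G = True.
(A ∨ ¬G): since G = True, the clause reduces to (A). A = True.
(¬F ∨ ¬A) with A = True leaves only ¬F, so F = False.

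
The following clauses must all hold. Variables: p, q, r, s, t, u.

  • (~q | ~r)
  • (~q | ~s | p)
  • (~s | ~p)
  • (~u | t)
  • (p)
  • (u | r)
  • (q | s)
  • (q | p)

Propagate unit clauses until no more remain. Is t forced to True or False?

(p) stands alone — p = True.
From (~s | ~p) and p = True: s = False.
From (q | s) and s = False: q = True.
(~r | ~q) with q = True leaves only ~r, so r = False.
In (r | u), r is now false; u must hold, so u = True.
In (~u | t), ~u is now false; t must hold, so t = True.

True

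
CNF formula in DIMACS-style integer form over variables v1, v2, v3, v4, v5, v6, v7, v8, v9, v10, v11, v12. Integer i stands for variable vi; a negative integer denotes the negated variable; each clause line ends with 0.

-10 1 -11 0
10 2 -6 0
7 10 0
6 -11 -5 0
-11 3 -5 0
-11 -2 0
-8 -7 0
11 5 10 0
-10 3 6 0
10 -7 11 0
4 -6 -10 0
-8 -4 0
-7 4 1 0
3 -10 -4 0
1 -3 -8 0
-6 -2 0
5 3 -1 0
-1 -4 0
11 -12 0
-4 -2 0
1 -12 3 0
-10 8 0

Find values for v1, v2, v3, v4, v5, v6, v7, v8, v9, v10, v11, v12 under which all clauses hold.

v1=1, v2=0, v3=1, v4=0, v5=0, v6=0, v7=1, v8=0, v9=1, v10=0, v11=1, v12=0

v12 occurs only negated in the remaining clauses — set v12 = False.
Branch on v1: take v1 = True.
  then v4 is forced to False.
Set v2 = False and propagate.
Branch on v3: take v3 = True.
For the remaining variables, v5 = False, v6 = False, v7 = True, v8 = False, v9 = True, v10 = False, v11 = True works.
Check each clause:
  1. (¬v10 ∨ v1 ∨ ¬v11) — v1 is true.
  2. (v10 ∨ v2 ∨ ¬v6) — ¬v6 is true.
  3. (v7 ∨ v10) — v7 is true.
  4. (¬v5 ∨ v6 ∨ ¬v11) — ¬v5 is true.
  5. (v3 ∨ ¬v11 ∨ ¬v5) — v3 is true.
  6. (¬v11 ∨ ¬v2) — ¬v2 is true.
  7. (¬v8 ∨ ¬v7) — ¬v8 is true.
  8. (v10 ∨ v5 ∨ v11) — v11 is true.
  9. (v3 ∨ v6 ∨ ¬v10) — v3 is true.
  10. (¬v7 ∨ v10 ∨ v11) — v11 is true.
  11. (v4 ∨ ¬v10 ∨ ¬v6) — ¬v6 is true.
  12. (¬v8 ∨ ¬v4) — ¬v8 is true.
  13. (v1 ∨ ¬v7 ∨ v4) — v1 is true.
  14. (v3 ∨ ¬v10 ∨ ¬v4) — v3 is true.
  15. (v1 ∨ ¬v8 ∨ ¬v3) — ¬v8 is true.
  16. (¬v6 ∨ ¬v2) — ¬v6 is true.
  17. (¬v1 ∨ v3 ∨ v5) — v3 is true.
  18. (¬v1 ∨ ¬v4) — ¬v4 is true.
  19. (¬v12 ∨ v11) — v11 is true.
  20. (¬v2 ∨ ¬v4) — ¬v4 is true.
  21. (v3 ∨ ¬v12 ∨ v1) — v1 is true.
  22. (¬v10 ∨ v8) — ¬v10 is true.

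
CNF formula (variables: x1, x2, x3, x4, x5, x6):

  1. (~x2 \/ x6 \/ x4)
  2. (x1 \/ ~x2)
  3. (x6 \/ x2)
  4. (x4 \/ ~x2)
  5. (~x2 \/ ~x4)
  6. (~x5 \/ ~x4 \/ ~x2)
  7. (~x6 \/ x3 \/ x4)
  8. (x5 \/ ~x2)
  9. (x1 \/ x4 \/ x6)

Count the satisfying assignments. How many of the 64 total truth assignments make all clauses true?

12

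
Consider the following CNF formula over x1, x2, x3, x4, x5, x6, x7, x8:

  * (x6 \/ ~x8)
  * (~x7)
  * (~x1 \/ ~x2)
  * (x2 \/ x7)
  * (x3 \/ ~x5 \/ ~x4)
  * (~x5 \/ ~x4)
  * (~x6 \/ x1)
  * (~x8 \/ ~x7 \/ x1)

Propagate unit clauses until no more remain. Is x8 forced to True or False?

(~x7) stands alone — x7 = False.
In (x7 \/ x2), x7 is now false; x2 must hold, so x2 = True.
(~x2 \/ ~x1) with x2 = True leaves only ~x1, so x1 = False.
(x1 \/ ~x6): since x1 = False, the clause reduces to (~x6). x6 = False.
In (x6 \/ ~x8), x6 is now false; ~x8 must hold, so x8 = False.

False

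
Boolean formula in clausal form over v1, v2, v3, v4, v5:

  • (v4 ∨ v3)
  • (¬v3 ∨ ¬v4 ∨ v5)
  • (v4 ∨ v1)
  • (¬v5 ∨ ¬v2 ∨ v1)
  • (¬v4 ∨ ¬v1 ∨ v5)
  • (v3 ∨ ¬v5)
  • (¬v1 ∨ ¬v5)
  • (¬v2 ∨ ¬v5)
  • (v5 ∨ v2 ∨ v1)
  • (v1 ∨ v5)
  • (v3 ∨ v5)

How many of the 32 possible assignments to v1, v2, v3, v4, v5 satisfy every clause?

3

The models are:
  v1=F v2=F v3=T v4=T v5=T
  v1=T v2=F v3=T v4=F v5=F
  v1=T v2=T v3=T v4=F v5=F
Count: 3.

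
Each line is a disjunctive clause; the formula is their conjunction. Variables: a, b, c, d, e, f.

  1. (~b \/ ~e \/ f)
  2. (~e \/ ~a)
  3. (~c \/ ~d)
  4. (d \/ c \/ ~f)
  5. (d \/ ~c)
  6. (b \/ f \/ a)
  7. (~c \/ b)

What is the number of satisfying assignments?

12

Split on c, then b.
  c=1, b=1: a clause becomes empty — 0.
  c=1, b=0: a clause becomes empty — 0.
  c=0, b=1: 7 of the 16 assignments to (a,d,e,f) work.
  c=0, b=0: 5 of the 16 assignments to (a,d,e,f) work.
Total: 0 + 0 + 7 + 5 = 12.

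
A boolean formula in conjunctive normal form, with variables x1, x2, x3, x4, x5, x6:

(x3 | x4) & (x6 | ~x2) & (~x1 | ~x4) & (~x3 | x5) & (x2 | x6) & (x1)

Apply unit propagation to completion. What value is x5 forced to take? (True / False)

True

Unit clause (x1) sets x1 = True.
(~x1 | ~x4): since x1 = True, the clause reduces to (~x4). x4 = False.
(x3 | x4) with x4 = False leaves only x3, so x3 = True.
In (~x3 | x5), ~x3 is now false; x5 must hold, so x5 = True.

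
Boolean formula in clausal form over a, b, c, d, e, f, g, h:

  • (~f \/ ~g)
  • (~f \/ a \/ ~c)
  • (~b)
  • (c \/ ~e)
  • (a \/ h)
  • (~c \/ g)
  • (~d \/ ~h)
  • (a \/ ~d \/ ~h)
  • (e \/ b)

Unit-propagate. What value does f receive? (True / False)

False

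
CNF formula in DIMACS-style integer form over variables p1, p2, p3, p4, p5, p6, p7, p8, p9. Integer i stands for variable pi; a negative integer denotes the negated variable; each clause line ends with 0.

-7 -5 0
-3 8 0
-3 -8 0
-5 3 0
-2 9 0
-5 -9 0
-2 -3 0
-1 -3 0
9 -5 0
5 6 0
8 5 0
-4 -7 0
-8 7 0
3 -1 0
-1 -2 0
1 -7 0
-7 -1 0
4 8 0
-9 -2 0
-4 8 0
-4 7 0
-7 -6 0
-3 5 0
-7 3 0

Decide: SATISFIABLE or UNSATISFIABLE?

p3 = True:
  propagation gives p8=True; an empty clause results — contradiction.
p3 = False:
  propagation gives p5=False, p6=True, p8=True, p7=True; an empty clause results — contradiction.
Every branch closes, so no satisfying assignment exists.

UNSATISFIABLE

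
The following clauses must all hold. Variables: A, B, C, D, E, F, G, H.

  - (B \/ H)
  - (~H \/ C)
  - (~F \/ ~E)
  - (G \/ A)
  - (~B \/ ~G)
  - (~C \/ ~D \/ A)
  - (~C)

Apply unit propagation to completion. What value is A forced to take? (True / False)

True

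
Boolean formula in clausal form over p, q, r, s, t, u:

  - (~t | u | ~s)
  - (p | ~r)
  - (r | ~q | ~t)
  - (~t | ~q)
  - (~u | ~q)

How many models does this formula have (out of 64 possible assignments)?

Split on q, then t.
  q=T, t=T: a clause becomes empty — 0.
  q=T, t=F: s free; 3 ways for (p,r,u) × 2^1 = 6.
  q=F, t=T: 9 of the 16 assignments to (p,r,s,u) work.
  q=F, t=F: s, u free; 3 ways for (p,r) × 2^2 = 12.
Total: 0 + 6 + 9 + 12 = 27.

27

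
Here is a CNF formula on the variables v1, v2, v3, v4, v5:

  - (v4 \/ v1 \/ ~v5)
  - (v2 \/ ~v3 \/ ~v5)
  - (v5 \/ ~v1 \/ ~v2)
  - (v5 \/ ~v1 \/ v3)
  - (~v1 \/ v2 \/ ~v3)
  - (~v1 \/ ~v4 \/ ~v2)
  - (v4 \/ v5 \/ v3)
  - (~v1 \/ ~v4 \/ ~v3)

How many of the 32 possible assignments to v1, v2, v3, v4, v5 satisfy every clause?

13

Split on v1, then v3.
  v1=T, v3=T: remaining (v2,v4,v5) ∈ {(T,F,T)} — 1.
  v1=T, v3=F: remaining (v2,v4,v5) ∈ {(F,F,T); (F,T,T); (T,F,T)} — 3.
  v1=F, v3=T: 5 of the 8 assignments to (v2,v4,v5) work.
  v1=F, v3=F: remaining (v2,v4,v5) ∈ {(F,T,F); (F,T,T); (T,T,F); (T,T,T)} — 4.
Total: 1 + 3 + 5 + 4 = 13.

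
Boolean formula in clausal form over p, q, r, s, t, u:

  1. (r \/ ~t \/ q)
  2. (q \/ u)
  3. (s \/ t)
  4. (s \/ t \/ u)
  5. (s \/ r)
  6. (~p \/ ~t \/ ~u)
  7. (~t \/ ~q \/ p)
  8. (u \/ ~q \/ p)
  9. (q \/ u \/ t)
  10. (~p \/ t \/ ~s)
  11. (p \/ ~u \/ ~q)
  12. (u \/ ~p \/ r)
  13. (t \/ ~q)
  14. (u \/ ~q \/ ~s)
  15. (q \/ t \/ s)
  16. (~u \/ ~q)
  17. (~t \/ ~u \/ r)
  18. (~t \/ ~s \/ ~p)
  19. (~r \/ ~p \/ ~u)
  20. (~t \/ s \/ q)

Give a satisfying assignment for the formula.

Branch on p: take p = False.
The remaining clauses are satisfied by q = False, r = True, s = True, t = False, u = True.

p=False, q=False, r=True, s=True, t=False, u=True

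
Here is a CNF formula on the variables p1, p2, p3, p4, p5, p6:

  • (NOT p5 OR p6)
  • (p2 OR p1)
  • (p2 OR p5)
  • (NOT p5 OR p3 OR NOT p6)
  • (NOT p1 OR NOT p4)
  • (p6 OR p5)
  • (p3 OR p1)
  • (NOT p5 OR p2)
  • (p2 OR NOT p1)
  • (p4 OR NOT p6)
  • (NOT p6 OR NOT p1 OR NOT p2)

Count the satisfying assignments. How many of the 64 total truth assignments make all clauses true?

2

The models are:
  p1=0 p2=1 p3=1 p4=1 p5=0 p6=1
  p1=0 p2=1 p3=1 p4=1 p5=1 p6=1
That's 2 in total.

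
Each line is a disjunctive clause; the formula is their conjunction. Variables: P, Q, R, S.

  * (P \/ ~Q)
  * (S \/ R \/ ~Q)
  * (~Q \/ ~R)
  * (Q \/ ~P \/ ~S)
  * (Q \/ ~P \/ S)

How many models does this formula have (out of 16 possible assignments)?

5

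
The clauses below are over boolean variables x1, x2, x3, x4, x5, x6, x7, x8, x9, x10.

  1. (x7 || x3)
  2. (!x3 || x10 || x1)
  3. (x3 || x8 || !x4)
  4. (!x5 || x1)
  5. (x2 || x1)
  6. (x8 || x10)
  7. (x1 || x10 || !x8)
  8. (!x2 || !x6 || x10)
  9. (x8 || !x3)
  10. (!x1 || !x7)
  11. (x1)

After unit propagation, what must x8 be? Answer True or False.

True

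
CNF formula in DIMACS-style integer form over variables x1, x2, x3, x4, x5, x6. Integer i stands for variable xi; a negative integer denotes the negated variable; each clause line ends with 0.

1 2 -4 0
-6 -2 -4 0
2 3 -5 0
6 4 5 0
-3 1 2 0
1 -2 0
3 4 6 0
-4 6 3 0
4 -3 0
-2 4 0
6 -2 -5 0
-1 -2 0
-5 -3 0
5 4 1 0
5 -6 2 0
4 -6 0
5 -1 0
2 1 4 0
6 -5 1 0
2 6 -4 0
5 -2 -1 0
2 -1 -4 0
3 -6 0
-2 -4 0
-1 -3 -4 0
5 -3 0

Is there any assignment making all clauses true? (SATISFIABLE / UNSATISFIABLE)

UNSATISFIABLE

x2 = True:
  propagation gives x1=True; an empty clause results — contradiction.
x2 = False:
  x4 = True:
    propagation gives x1=True; an empty clause results — contradiction.
  x4 = False:
    propagation gives x3=False, x5=False, x6=True; an empty clause results — contradiction.
Every branch closes, so no satisfying assignment exists.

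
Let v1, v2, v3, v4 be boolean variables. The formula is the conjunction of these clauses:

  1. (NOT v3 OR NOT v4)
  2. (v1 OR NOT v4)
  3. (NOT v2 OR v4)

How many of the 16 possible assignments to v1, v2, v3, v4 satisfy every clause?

The models are:
  v1=F v2=F v3=F v4=F
  v1=F v2=F v3=T v4=F
  v1=T v2=F v3=F v4=F
  v1=T v2=F v3=F v4=T
  v1=T v2=F v3=T v4=F
  v1=T v2=T v3=F v4=T
Count: 6.

6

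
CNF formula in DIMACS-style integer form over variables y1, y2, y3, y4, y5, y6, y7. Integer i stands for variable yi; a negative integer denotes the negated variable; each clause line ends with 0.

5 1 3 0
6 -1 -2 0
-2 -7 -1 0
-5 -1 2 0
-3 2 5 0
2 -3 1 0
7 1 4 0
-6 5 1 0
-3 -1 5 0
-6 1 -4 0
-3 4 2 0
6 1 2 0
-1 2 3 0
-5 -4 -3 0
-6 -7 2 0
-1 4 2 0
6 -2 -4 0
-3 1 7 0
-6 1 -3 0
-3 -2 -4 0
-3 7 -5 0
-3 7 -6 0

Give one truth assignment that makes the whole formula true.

y1=F, y2=T, y3=F, y4=F, y5=T, y6=T, y7=T

Set y1 = False and propagate.
Branch on y2: take y2 = True.
Branch on y3: take y3 = False.
  then y5 is forced to True.
The remaining clauses are satisfied by y4 = False, y6 = True, y7 = True.
Every clause has at least one true literal under this assignment.
Check each clause:
  1. (y1 \/ y3 \/ y5) — y5 is true.
  2. (~y1 \/ y6 \/ ~y2) — y6 is true.
  3. (~y1 \/ ~y7 \/ ~y2) — ~y1 is true.
  4. (~y5 \/ ~y1 \/ y2) — y2 is true.
  5. (~y3 \/ y2 \/ y5) — ~y3 is true.
  6. (y2 \/ y1 \/ ~y3) — y2 is true.
  7. (y4 \/ y1 \/ y7) — y7 is true.
  8. (y5 \/ ~y6 \/ y1) — y5 is true.
  9. (y5 \/ ~y1 \/ ~y3) — ~y3 is true.
  10. (~y6 \/ ~y4 \/ y1) — ~y4 is true.
  11. (~y3 \/ y4 \/ y2) — y2 is true.
  12. (y1 \/ y6 \/ y2) — y2 is true.
  13. (y3 \/ ~y1 \/ y2) — y2 is true.
  14. (~y5 \/ ~y3 \/ ~y4) — ~y4 is true.
  15. (~y7 \/ y2 \/ ~y6) — y2 is true.
  16. (~y1 \/ y2 \/ y4) — y2 is true.
  17. (~y4 \/ ~y2 \/ y6) — ~y4 is true.
  18. (y1 \/ y7 \/ ~y3) — ~y3 is true.
  19. (~y3 \/ ~y6 \/ y1) — ~y3 is true.
  20. (~y3 \/ ~y4 \/ ~y2) — ~y4 is true.
  21. (y7 \/ ~y3 \/ ~y5) — ~y3 is true.
  22. (y7 \/ ~y6 \/ ~y3) — ~y3 is true.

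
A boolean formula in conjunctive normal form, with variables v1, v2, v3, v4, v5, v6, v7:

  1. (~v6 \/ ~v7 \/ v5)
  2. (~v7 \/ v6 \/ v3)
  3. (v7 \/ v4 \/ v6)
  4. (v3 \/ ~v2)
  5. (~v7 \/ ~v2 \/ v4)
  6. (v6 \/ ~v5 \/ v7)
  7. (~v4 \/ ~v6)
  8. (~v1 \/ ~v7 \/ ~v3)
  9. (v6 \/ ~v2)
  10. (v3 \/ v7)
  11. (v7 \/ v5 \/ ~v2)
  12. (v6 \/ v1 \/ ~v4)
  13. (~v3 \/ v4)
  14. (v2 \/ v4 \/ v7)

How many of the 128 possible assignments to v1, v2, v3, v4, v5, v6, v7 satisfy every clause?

Satisfying assignments:
  v1=F v2=F v3=F v4=F v5=T v6=T v7=T
  v1=T v2=F v3=F v4=F v5=T v6=T v7=T
  v1=T v2=F v3=T v4=T v5=F v6=F v7=F
Count: 3.

3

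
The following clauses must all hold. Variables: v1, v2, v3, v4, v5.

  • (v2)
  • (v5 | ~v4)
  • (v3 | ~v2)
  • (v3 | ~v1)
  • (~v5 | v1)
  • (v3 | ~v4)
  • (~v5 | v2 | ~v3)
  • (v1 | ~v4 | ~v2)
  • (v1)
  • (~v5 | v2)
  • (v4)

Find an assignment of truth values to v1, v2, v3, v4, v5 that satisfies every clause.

(v2) is a unit clause, so v2 = True.
(v3) is a unit clause, so v3 = True.
(v1) is a unit clause, so v1 = True.
The clause (v4) is unit: v4 must be True.
The clause (v5) is unit: v5 must be True.
Every clause has at least one true literal under this assignment.

v1=True, v2=True, v3=True, v4=True, v5=True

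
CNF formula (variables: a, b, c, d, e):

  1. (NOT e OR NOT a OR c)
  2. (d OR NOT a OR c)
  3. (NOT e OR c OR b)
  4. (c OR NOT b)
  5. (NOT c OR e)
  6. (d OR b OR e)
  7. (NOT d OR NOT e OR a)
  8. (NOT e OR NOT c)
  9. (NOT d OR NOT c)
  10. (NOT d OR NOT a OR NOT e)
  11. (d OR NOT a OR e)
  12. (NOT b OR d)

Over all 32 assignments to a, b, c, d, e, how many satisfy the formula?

Satisfying assignments:
  a=0 b=0 c=0 d=1 e=0
  a=1 b=0 c=0 d=1 e=0
That's 2 in total.

2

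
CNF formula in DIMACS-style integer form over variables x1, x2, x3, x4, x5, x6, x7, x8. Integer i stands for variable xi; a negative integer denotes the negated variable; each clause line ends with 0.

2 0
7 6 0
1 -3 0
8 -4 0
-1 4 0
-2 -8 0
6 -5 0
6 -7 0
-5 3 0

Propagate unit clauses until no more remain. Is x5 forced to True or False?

False

(x2) is a unit clause: x2 = True.
From (NOT x2 OR NOT x8) and x2 = True: x8 = False.
From (x8 OR NOT x4) and x8 = False: x4 = False.
From (NOT x1 OR x4) and x4 = False: x1 = False.
(x1 OR NOT x3) with x1 = False leaves only NOT x3, so x3 = False.
In (NOT x5 OR x3), x3 is now false; NOT x5 must hold, so x5 = False.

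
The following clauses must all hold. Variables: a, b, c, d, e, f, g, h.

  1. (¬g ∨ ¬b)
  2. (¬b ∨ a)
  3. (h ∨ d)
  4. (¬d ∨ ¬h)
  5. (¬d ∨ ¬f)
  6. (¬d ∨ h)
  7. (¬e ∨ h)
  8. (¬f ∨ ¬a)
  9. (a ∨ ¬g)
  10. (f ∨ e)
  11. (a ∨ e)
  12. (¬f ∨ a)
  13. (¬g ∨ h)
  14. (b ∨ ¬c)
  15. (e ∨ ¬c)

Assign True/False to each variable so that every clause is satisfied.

a=True, b=True, c=True, d=False, e=True, f=False, g=False, h=True

Pure literal: g appears only negated; assign g = False.
Try a = True.
  then f is forced to False.
  then e is forced to True.
  then h is forced to True.
  then d is forced to False.
For the remaining variables, b = True, c = True works.
Every clause has at least one true literal under this assignment.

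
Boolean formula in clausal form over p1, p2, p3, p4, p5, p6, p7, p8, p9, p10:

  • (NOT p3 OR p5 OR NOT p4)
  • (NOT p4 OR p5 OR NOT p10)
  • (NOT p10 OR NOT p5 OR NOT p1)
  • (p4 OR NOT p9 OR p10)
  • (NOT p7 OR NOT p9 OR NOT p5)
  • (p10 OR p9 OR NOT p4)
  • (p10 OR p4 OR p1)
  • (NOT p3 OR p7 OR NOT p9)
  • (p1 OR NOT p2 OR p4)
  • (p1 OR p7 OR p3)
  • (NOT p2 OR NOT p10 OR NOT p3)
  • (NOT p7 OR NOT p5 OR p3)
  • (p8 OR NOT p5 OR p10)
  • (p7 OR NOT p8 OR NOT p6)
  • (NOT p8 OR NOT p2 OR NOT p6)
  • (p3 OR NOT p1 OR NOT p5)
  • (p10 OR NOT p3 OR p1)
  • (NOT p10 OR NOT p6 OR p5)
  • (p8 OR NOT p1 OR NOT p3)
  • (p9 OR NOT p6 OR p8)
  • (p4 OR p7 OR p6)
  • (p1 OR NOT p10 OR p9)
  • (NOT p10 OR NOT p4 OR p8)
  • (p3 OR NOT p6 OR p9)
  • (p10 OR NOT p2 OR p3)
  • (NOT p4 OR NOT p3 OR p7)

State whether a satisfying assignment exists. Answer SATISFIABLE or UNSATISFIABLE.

SATISFIABLE

Pure literal: p2 appears only negated; assign p2 = False.
Branch on p1: take p1 = False.
Branch on p3: take p3 = False.
  then p7 is forced to True.
  then p5 is forced to False.
Set p4 = True and propagate.
  then p10 is forced to False.
  then p9 is forced to True.
p6, p8 are now unconstrained; take p6 = True, p8 = False.
Every clause has at least one true literal under this assignment.
So p1=F, p2=F, p3=F, p4=T, p5=F, p6=T, p7=T, p8=F, p9=T, p10=F is a satisfying assignment.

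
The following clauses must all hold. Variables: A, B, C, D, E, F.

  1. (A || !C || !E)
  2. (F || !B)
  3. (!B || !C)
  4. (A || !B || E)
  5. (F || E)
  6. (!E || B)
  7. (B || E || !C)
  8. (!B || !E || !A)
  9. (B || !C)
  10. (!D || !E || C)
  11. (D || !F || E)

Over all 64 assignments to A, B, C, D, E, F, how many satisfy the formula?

Satisfying assignments:
  A=F B=F C=F D=T E=F F=T
  A=F B=T C=F D=F E=T F=T
  A=T B=F C=F D=T E=F F=T
  A=T B=T C=F D=T E=F F=T
Count: 4.

4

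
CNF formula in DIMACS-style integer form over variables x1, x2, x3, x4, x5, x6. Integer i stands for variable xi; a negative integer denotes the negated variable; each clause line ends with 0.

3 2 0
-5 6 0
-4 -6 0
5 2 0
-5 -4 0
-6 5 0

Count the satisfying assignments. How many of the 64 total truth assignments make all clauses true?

14

Case analysis on x5 and x6:
  x5=1, x6=1: x1 free; 3 ways for (x2,x3,x4) × 2^1 = 6.
  x5=1, x6=0: a clause becomes empty — 0.
  x5=0, x6=1: a clause becomes empty — 0.
  x5=0, x6=0: forces x2=1; x1, x3, x4 free → 2^3 = 8.
Total: 6 + 0 + 0 + 8 = 14.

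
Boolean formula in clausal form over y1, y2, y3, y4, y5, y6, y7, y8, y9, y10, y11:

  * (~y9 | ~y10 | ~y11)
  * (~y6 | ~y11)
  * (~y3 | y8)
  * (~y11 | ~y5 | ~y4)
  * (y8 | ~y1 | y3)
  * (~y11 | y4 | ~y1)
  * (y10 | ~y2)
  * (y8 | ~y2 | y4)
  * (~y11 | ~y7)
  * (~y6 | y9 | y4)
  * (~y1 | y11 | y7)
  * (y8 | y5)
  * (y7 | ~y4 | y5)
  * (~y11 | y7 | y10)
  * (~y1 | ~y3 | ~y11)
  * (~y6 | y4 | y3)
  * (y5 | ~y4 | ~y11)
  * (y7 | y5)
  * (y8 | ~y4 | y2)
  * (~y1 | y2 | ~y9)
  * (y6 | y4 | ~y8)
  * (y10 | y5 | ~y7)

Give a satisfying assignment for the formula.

y1=0, y2=0, y3=1, y4=1, y5=0, y6=0, y7=1, y8=1, y9=1, y10=1, y11=0

Check each clause:
  1. (~y9 | ~y10 | ~y11) — ~y11 is true.
  2. (~y11 | ~y6) — ~y6 is true.
  3. (~y3 | y8) — y8 is true.
  4. (~y4 | ~y5 | ~y11) — ~y5 is true.
  5. (y8 | ~y1 | y3) — y8 is true.
  6. (~y1 | y4 | ~y11) — y4 is true.
  7. (y10 | ~y2) — y10 is true.
  8. (~y2 | y8 | y4) — y8 is true.
  9. (~y7 | ~y11) — ~y11 is true.
  10. (y4 | y9 | ~y6) — y9 is true.
  11. (~y1 | y7 | y11) — ~y1 is true.
  12. (y5 | y8) — y8 is true.
  13. (~y4 | y5 | y7) — y7 is true.
  14. (y10 | y7 | ~y11) — y10 is true.
  15. (~y11 | ~y3 | ~y1) — ~y11 is true.
  16. (~y6 | y4 | y3) — ~y6 is true.
  17. (~y11 | ~y4 | y5) — ~y11 is true.
  18. (y7 | y5) — y7 is true.
  19. (y2 | ~y4 | y8) — y8 is true.
  20. (y2 | ~y9 | ~y1) — ~y1 is true.
  21. (~y8 | y4 | y6) — y4 is true.
  22. (y10 | ~y7 | y5) — y10 is true.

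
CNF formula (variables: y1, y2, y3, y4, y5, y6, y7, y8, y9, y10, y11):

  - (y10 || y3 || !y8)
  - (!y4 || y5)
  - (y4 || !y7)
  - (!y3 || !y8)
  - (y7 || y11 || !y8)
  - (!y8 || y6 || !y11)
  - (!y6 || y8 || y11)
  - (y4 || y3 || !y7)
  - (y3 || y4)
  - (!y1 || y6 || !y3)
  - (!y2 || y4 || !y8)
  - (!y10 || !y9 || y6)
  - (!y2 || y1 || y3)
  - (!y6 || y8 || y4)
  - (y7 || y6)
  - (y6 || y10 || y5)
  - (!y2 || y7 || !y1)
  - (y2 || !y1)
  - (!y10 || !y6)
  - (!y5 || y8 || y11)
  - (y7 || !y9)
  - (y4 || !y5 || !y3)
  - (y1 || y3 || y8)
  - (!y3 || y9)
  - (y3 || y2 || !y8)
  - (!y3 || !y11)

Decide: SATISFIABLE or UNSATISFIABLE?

Try y1 = True.
  then y2 is forced to True.
  then y7 is forced to True.
  then y4 is forced to True.
  then y5 is forced to True.
Branch on y3: take y3 = False.
The remaining clauses are satisfied by y6 = False, y8 = False, y9 = True, y10 = False, y11 = True.
Every clause has at least one true literal under this assignment.
So y1=T, y2=T, y3=F, y4=T, y5=T, y6=F, y7=T, y8=F, y9=T, y10=F, y11=T is a satisfying assignment.

SATISFIABLE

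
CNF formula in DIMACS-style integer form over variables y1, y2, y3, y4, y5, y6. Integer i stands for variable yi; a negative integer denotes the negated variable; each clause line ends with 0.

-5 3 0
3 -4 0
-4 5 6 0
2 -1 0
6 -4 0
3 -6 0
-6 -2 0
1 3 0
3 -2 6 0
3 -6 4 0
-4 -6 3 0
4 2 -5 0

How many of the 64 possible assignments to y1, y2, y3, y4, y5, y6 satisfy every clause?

Satisfying assignments:
  y1=F y2=F y3=T y4=F y5=F y6=F
  y1=F y2=F y3=T y4=F y5=F y6=T
  y1=F y2=F y3=T y4=T y5=F y6=T
  y1=F y2=F y3=T y4=T y5=T y6=T
  y1=F y2=T y3=T y4=F y5=F y6=F
  y1=F y2=T y3=T y4=F y5=T y6=F
  y1=T y2=T y3=T y4=F y5=F y6=F
  y1=T y2=T y3=T y4=F y5=T y6=F
Count: 8.

8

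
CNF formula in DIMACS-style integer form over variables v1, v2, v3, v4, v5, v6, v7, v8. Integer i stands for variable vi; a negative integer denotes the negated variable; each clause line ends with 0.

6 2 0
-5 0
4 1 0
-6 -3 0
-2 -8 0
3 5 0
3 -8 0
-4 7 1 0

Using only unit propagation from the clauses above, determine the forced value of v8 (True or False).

Unit clause (NOT v5) sets v5 = False.
(v5 OR v3): since v5 = False, the clause reduces to (v3). v3 = True.
(NOT v3 OR NOT v6) with v3 = True leaves only NOT v6, so v6 = False.
(v6 OR v2) with v6 = False leaves only v2, so v2 = True.
(NOT v2 OR NOT v8): since v2 = True, the clause reduces to (NOT v8). v8 = False.

False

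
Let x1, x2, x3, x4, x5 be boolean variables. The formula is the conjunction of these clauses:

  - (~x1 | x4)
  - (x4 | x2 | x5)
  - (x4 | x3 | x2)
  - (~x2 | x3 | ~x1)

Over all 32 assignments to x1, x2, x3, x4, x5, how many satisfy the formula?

Split on x2, then x4.
  x2=T, x4=T: x5 free; 3 ways for (x1,x3) × 2^1 = 6.
  x2=T, x4=F: remaining (x1,x3,x5) ∈ {(F,F,F); (F,F,T); (F,T,F); (F,T,T)} — 4.
  x2=F, x4=T: x1, x3, x5 free → 2^3 = 8.
  x2=F, x4=F: remaining (x1,x3,x5) ∈ {(F,T,T)} — 1.
Total: 6 + 4 + 8 + 1 = 19.

19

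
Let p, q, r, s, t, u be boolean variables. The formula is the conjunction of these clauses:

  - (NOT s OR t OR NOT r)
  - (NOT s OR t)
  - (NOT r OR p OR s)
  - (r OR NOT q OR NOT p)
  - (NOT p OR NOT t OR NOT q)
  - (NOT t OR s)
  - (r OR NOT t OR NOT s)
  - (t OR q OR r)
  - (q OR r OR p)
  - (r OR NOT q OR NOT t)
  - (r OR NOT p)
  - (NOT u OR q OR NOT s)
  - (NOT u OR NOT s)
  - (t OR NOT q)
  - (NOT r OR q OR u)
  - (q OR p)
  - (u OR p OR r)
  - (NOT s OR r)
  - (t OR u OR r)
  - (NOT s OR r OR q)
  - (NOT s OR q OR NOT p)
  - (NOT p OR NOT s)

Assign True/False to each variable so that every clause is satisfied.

Branch on p: take p = False.
  then q is forced to True.
  then t is forced to True.
  then s is forced to True.
  then r is forced to True.
  then u is forced to False.

p = False  q = True  r = True  s = True  t = True  u = False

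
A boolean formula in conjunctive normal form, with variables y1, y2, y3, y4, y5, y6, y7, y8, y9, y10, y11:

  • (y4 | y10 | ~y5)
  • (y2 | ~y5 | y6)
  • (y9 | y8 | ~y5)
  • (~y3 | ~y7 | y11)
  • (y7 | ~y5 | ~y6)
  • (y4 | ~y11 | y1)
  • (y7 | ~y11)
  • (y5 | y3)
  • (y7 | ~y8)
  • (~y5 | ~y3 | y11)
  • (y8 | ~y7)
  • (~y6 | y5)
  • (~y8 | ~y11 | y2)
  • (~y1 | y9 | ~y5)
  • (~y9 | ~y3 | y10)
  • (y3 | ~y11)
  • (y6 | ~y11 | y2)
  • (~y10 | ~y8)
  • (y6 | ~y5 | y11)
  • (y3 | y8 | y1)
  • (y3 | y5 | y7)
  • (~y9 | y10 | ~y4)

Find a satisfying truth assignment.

y1=False, y2=True, y3=True, y4=False, y5=False, y6=False, y7=False, y8=False, y9=True, y10=True, y11=False

Check each clause:
  1. (y10 | y4 | ~y5) — y10 is true.
  2. (~y5 | y6 | y2) — y2 is true.
  3. (y8 | y9 | ~y5) — y9 is true.
  4. (y11 | ~y3 | ~y7) — ~y7 is true.
  5. (~y5 | ~y6 | y7) — ~y6 is true.
  6. (~y11 | y4 | y1) — ~y11 is true.
  7. (y7 | ~y11) — ~y11 is true.
  8. (y3 | y5) — y3 is true.
  9. (y7 | ~y8) — ~y8 is true.
  10. (y11 | ~y3 | ~y5) — ~y5 is true.
  11. (~y7 | y8) — ~y7 is true.
  12. (y5 | ~y6) — ~y6 is true.
  13. (y2 | ~y11 | ~y8) — ~y8 is true.
  14. (~y5 | ~y1 | y9) — y9 is true.
  15. (~y3 | ~y9 | y10) — y10 is true.
  16. (y3 | ~y11) — y3 is true.
  17. (~y11 | y2 | y6) — y2 is true.
  18. (~y8 | ~y10) — ~y8 is true.
  19. (~y5 | y6 | y11) — ~y5 is true.
  20. (y8 | y3 | y1) — y3 is true.
  21. (y7 | y3 | y5) — y3 is true.
  22. (~y4 | ~y9 | y10) — y10 is true.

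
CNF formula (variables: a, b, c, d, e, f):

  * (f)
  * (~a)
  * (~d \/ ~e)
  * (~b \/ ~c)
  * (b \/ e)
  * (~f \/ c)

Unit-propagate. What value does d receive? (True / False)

Unit clause (f) sets f = True.
(~a) is a unit clause: a = False.
(c \/ ~f): since f = True, the clause reduces to (c). c = True.
(~c \/ ~b) with c = True leaves only ~b, so b = False.
In (e \/ b), b is now false; e must hold, so e = True.
In (~d \/ ~e), ~e is now false; ~d must hold, so d = False.

False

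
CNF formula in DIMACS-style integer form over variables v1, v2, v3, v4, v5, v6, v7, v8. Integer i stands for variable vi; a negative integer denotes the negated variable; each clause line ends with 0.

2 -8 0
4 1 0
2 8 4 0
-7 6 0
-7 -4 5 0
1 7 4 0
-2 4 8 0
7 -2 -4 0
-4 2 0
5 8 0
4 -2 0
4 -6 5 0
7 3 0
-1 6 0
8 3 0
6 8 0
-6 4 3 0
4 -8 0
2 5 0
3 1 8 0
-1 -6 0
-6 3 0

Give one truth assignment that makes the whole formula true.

v3 occurs only positively in the remaining clauses — set v3 = True.
Pure literal: v5 appears only positively; assign v5 = True.
Try v1 = False.
  then v4 is forced to True.
  then v2 is forced to True.
  then v7 is forced to True.
  then v6 is forced to True.
v8 is now unconstrained; take v8 = True.

v1 = False, v2 = True, v3 = True, v4 = True, v5 = True, v6 = True, v7 = True, v8 = True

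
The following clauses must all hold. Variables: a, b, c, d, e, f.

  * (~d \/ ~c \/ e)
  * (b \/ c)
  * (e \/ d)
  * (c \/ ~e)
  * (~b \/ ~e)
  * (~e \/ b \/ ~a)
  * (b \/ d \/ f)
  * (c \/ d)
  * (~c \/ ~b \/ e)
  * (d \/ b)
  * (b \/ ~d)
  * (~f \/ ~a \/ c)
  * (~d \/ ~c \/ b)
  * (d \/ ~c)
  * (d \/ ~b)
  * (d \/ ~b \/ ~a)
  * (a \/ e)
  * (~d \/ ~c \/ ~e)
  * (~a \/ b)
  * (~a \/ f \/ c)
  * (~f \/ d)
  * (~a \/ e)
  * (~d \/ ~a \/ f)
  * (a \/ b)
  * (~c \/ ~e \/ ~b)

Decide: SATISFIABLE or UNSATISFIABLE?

b = True:
  propagation gives e=False, d=True, c=False, a=True; an empty clause results — contradiction.
b = False:
  propagation gives c=True, d=True; an empty clause results — contradiction.
Every branch closes, so no satisfying assignment exists.

UNSATISFIABLE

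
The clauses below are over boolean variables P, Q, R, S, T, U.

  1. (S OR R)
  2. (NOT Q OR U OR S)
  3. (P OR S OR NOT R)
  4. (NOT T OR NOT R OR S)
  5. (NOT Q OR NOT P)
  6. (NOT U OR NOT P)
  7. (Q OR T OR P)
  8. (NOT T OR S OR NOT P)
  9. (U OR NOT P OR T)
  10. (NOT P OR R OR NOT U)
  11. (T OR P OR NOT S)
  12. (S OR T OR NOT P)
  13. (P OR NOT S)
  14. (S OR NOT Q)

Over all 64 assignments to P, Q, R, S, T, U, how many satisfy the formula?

Satisfying assignments:
  P=1 Q=0 R=0 S=1 T=1 U=0
  P=1 Q=0 R=1 S=1 T=1 U=0
Count: 2.

2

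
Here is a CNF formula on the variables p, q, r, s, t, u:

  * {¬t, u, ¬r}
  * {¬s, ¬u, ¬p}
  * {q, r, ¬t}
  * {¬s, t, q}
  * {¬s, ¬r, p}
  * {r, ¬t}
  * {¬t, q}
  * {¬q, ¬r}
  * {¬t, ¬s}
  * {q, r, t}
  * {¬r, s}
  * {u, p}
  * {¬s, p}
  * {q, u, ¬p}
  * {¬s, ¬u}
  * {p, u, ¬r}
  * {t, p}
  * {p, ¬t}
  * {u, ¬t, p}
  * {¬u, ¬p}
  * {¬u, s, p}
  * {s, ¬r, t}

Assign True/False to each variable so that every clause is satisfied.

Try p = True.
  then u is forced to False.
  then q is forced to True.
  then r is forced to False.
  then t is forced to False.
s is now unconstrained; take s = False.

p=1  q=1  r=0  s=0  t=0  u=0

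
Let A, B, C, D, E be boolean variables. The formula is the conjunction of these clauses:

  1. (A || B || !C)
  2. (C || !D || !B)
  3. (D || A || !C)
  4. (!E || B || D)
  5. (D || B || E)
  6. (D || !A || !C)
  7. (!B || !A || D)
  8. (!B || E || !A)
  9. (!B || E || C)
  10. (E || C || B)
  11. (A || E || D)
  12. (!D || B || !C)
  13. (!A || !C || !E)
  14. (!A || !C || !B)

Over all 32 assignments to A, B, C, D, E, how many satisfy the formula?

5

Satisfying assignments:
  A=F B=F C=F D=T E=T
  A=F B=T C=F D=F E=T
  A=F B=T C=T D=T E=F
  A=F B=T C=T D=T E=T
  A=T B=F C=F D=T E=T
That's 5 in total.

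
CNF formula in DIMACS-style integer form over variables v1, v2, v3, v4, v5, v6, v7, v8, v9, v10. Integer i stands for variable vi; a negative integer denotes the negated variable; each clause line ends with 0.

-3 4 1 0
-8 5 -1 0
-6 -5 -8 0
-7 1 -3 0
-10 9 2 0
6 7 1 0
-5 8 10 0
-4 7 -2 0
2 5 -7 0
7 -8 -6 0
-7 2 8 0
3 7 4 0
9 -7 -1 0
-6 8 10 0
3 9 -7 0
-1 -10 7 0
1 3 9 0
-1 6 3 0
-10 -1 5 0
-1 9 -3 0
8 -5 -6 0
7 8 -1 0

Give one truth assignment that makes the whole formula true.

v1 = True, v2 = False, v3 = True, v4 = True, v5 = True, v6 = False, v7 = True, v8 = True, v9 = True, v10 = False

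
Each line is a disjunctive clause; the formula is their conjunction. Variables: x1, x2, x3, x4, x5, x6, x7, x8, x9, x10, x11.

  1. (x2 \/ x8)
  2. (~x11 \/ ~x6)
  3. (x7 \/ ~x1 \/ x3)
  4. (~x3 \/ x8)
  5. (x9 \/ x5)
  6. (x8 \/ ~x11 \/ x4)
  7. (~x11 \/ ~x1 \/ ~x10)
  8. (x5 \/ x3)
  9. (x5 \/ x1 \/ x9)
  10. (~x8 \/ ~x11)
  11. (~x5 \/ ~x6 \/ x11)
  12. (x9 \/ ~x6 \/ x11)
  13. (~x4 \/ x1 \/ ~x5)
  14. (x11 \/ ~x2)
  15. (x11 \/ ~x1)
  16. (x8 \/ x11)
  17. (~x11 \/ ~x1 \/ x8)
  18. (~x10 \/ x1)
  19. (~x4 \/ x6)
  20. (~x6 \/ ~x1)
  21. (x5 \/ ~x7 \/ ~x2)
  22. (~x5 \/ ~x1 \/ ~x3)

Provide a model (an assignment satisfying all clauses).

x1=False  x2=False  x3=True  x4=False  x5=True  x6=False  x7=True  x8=True  x9=False  x10=False  x11=False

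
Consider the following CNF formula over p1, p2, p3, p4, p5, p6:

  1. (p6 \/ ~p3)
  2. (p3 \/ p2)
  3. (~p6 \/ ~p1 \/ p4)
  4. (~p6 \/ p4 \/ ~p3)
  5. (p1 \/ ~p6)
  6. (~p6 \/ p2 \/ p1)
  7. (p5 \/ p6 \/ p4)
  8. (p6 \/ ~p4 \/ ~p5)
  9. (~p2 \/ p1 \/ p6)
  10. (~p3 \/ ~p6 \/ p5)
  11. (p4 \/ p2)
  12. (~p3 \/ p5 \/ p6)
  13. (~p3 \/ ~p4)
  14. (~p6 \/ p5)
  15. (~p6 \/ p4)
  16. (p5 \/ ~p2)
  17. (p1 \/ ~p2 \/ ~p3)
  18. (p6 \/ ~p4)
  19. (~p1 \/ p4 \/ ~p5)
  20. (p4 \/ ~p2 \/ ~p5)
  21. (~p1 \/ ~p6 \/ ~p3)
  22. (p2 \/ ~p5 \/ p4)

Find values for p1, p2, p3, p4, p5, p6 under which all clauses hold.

Set p1 = True and propagate.
Branch on p2: take p2 = True.
  then p5 is forced to True.
  then p4 is forced to True.
  then p6 is forced to True.
  then p3 is forced to False.
Every clause has at least one true literal under this assignment.

p1 = T, p2 = T, p3 = F, p4 = T, p5 = T, p6 = T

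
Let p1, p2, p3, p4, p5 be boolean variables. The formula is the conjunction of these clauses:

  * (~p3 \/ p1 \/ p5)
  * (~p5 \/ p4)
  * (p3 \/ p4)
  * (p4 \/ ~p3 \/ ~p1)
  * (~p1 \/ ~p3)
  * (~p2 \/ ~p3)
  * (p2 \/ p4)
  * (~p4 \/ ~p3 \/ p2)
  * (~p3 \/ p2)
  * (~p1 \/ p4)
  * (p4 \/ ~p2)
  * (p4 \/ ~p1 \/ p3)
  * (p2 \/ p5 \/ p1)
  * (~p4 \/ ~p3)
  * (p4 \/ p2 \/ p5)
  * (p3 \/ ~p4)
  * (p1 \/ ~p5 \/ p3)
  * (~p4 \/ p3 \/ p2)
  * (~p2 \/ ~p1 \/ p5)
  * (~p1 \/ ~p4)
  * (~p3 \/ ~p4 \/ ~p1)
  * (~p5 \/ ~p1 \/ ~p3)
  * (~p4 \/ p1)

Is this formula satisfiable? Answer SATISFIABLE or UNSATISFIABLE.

UNSATISFIABLE

p4 = True:
  propagation gives p3=False; an empty clause results — contradiction.
p4 = False:
  propagation gives p5=False, p3=True, p1=True; an empty clause results — contradiction.
Every branch closes, so no satisfying assignment exists.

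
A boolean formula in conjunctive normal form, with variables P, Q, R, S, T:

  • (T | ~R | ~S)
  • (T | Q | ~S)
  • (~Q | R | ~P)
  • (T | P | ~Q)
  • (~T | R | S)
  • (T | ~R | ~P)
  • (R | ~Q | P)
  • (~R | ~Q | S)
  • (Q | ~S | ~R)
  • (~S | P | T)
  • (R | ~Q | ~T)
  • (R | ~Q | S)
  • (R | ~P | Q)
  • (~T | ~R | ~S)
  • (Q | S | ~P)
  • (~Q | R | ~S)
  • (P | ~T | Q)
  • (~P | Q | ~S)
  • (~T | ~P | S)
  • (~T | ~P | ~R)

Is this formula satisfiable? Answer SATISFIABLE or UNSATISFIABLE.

Set P = False and propagate.
The remaining clauses are satisfied by Q = False, R = False, S = False, T = False.
So P=F  Q=F  R=F  S=F  T=F is a satisfying assignment.

SATISFIABLE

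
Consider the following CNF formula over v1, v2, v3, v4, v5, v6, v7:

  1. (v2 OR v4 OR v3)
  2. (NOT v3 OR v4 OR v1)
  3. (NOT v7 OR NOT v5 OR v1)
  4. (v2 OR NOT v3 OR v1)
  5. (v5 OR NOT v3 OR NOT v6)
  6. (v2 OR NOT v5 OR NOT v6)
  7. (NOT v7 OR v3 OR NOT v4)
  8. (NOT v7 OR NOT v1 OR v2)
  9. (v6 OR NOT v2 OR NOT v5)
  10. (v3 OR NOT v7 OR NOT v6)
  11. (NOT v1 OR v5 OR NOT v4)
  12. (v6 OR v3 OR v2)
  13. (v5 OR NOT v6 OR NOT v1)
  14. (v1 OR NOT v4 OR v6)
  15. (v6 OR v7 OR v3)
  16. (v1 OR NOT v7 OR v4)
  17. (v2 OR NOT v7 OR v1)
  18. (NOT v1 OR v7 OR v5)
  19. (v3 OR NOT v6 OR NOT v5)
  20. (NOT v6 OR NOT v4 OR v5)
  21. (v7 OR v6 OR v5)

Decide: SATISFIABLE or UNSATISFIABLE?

SATISFIABLE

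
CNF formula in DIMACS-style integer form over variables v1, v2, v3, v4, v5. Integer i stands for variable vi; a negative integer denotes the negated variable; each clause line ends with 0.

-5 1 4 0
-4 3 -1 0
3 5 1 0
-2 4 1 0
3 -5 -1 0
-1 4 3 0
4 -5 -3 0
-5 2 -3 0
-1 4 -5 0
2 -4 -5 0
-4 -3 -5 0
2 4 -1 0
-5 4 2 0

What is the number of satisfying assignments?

7

The models are:
  v1=F v2=F v3=T v4=F v5=F
  v1=F v2=F v3=T v4=T v5=F
  v1=F v2=T v3=F v4=T v5=T
  v1=F v2=T v3=T v4=T v5=F
  v1=T v2=F v3=T v4=T v5=F
  v1=T v2=T v3=T v4=F v5=F
  v1=T v2=T v3=T v4=T v5=F
That's 7 in total.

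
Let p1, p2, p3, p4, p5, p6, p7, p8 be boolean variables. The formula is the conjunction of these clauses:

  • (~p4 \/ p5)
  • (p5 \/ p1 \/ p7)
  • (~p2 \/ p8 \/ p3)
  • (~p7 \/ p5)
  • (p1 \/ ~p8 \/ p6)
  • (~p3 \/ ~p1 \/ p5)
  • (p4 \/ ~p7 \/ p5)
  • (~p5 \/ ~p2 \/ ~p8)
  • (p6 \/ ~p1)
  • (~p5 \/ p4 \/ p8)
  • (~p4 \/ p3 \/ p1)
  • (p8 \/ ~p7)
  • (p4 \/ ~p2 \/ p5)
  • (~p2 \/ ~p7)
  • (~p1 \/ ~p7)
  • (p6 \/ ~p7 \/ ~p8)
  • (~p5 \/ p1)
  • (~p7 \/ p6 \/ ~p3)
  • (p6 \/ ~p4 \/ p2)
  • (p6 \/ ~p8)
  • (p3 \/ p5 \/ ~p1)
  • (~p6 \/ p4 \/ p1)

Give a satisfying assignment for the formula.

p1=True  p2=False  p3=True  p4=True  p5=True  p6=True  p7=False  p8=True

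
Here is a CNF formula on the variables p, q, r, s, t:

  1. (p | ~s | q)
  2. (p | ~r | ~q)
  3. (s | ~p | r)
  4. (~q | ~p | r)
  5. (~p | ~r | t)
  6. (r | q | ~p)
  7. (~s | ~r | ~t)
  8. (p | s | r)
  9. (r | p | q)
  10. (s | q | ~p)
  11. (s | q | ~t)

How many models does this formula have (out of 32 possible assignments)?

Satisfying assignments:
  p=0 q=0 r=1 s=0 t=0
  p=0 q=1 r=0 s=1 t=0
  p=0 q=1 r=0 s=1 t=1
  p=1 q=1 r=1 s=0 t=1
That's 4 in total.

4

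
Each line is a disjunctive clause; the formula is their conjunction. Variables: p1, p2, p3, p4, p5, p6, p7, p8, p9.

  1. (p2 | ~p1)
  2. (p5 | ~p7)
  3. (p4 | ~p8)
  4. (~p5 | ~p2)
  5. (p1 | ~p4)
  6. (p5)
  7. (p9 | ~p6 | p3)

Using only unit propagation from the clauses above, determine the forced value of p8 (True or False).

False

(p5) stands alone — p5 = True.
From (~p2 | ~p5) and p5 = True: p2 = False.
From (~p1 | p2) and p2 = False: p1 = False.
From (~p4 | p1) and p1 = False: p4 = False.
From (p4 | ~p8) and p4 = False: p8 = False.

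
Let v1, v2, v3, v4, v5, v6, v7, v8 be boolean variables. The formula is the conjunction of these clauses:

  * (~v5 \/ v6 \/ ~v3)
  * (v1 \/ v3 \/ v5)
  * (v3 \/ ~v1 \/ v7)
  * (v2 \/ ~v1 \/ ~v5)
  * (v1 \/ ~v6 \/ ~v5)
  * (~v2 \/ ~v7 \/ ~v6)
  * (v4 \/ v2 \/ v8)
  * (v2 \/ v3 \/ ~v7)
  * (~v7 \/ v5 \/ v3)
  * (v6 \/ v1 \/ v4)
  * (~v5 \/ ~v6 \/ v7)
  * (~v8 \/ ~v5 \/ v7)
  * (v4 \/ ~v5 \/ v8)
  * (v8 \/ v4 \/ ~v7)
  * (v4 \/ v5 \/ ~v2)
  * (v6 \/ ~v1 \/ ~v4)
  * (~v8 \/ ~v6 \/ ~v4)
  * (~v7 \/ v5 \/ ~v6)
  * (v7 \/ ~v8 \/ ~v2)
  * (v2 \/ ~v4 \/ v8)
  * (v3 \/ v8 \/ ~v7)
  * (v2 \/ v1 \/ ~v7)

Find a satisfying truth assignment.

Branch on v1: take v1 = True.
Branch on v2: take v2 = False.
  then v5 is forced to False.
For the remaining variables, v3 = True, v4 = False, v6 = False, v7 = False, v8 = True works.
Check each clause:
  1. (~v5 \/ ~v3 \/ v6) — ~v5 is true.
  2. (v3 \/ v1 \/ v5) — v1 is true.
  3. (v3 \/ ~v1 \/ v7) — v3 is true.
  4. (~v1 \/ ~v5 \/ v2) — ~v5 is true.
  5. (v1 \/ ~v6 \/ ~v5) — v1 is true.
  6. (~v2 \/ ~v6 \/ ~v7) — ~v7 is true.
  7. (v8 \/ v2 \/ v4) — v8 is true.
  8. (v2 \/ ~v7 \/ v3) — ~v7 is true.
  9. (v5 \/ v3 \/ ~v7) — ~v7 is true.
  10. (v6 \/ v1 \/ v4) — v1 is true.
  11. (v7 \/ ~v6 \/ ~v5) — ~v6 is true.
  12. (~v5 \/ v7 \/ ~v8) — ~v5 is true.
  13. (v8 \/ ~v5 \/ v4) — v8 is true.
  14. (~v7 \/ v8 \/ v4) — v8 is true.
  15. (v4 \/ v5 \/ ~v2) — ~v2 is true.
  16. (v6 \/ ~v4 \/ ~v1) — ~v4 is true.
  17. (~v6 \/ ~v8 \/ ~v4) — ~v6 is true.
  18. (~v6 \/ v5 \/ ~v7) — ~v7 is true.
  19. (~v2 \/ ~v8 \/ v7) — ~v2 is true.
  20. (v8 \/ ~v4 \/ v2) — v8 is true.
  21. (v3 \/ v8 \/ ~v7) — v8 is true.
  22. (v1 \/ ~v7 \/ v2) — v1 is true.

v1 = T, v2 = F, v3 = T, v4 = F, v5 = F, v6 = F, v7 = F, v8 = T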